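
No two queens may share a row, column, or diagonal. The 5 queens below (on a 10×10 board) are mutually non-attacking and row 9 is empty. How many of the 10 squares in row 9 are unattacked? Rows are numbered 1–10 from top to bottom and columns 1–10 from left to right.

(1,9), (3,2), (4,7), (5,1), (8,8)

4

(1,9) attacks row 9 at column 9 and diagonals 1.
(3,2) attacks row 9 at column 2 and diagonals 8.
(4,7) attacks row 9 at column 7 and diagonals 2.
(5,1) attacks row 9 at column 1 and diagonals 5.
(8,8) attacks row 9 at column 8 and diagonals 7, 9.
Attacked columns: {1, 2, 5, 7, 8, 9}. Safe: {3, 4, 6, 10}.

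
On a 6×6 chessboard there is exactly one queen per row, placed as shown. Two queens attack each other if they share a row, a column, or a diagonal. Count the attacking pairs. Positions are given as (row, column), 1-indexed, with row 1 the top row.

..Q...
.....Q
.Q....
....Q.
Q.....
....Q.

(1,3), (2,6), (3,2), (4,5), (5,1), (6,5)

2

Same column: (4,5)–(6,5) (column 5).
Same diagonal: (3,2)–(6,5) (|3−6| = |2−5| = 3).
Total attacking pairs: 2.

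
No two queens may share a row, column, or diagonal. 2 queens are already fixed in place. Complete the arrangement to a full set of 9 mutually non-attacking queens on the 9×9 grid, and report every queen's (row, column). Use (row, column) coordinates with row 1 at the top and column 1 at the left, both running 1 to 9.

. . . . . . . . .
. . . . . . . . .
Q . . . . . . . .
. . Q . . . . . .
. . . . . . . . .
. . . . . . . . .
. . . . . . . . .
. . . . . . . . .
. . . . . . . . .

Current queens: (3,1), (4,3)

(1,2) (2,6) (3,1) (4,3) (5,7) (6,9) (7,4) (8,8) (9,5)

Row 1: attacked by (3,1)→{1,3}; (4,3)→{3,6}. Safe: 2, 4, 5, 7, 8, 9. Place at column 2.
Row 2: attacked by (1,2)→{1,2,3}; (3,1)→{1,2}; (4,3)→{1,3,5}. Safe: 4, 6, 7, 8, 9. Place at column 6.
Row 5: attacked by (1,2)→{2,6}; (2,6)→{3,6,9}; (3,1)→{1,3}; (4,3)→{2,3,4}. Safe: 5, 7, 8. Place at column 7.
Row 6: attacked by (1,2)→{2,7}; (2,6)→{2,6}; (3,1)→{1,4}; (4,3)→{1,3,5}; (5,7)→{6,7,8}. Safe: 9. Place at column 9.
Row 7: attacked by (1,2)→{2,8}; (2,6)→{1,6}; (3,1)→{1,5}; (4,3)→{3,6}; (5,7)→{5,7,9}; (6,9)→{8,9}. Safe: 4. Place at column 4.
Row 8: attacked by (1,2)→{2,9}; (2,6)→{6}; (3,1)→{1,6}; (4,3)→{3,7}; (5,7)→{4,7}; (6,9)→{7,9}; (7,4)→{3,4,5}. Safe: 8. Place at column 8.
Row 9: attacked by (1,2)→{2}; (2,6)→{6}; (3,1)→{1,7}; (4,3)→{3,8}; (5,7)→{3,7}; (6,9)→{6,9}; (7,4)→{2,4,6}; (8,8)→{7,8,9}. Safe: 5. Place at column 5.
Columns [2, 6, 1, 3, 7, 9, 4, 8, 5], r−c [-1, -4, 2, 1, -2, -3, 3, 0, 4], r+c [3, 8, 4, 7, 12, 15, 11, 16, 14] are all distinct, so no two queens attack.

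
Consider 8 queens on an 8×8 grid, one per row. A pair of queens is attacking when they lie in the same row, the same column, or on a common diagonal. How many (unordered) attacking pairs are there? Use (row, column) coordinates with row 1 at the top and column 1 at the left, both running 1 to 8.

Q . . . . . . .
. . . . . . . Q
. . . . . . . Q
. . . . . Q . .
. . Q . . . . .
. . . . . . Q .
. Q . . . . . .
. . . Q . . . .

Same column: (2,8)–(3,8) (column 8).
Same diagonal: (2,8)–(4,6) (|2−4| = |8−6| = 2).
Total attacking pairs: 2.

2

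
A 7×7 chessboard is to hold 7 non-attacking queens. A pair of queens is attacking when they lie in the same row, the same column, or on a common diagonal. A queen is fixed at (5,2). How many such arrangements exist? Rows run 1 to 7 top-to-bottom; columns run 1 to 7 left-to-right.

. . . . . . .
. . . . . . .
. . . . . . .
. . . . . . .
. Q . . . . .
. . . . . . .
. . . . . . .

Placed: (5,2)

Branch on row 1: col 1 → 1; col 3 → 1; col 4 → 2; col 5 → 1; col 7 → 1.
Sum: 1 + 1 + 2 + 1 + 1 = 6.

6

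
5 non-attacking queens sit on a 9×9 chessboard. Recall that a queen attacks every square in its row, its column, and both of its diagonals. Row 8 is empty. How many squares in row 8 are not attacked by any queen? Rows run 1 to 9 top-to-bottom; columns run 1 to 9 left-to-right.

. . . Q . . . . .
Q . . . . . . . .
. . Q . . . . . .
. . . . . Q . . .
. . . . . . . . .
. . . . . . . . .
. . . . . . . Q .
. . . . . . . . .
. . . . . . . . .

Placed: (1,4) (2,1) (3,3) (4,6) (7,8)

(1,4) attacks row 8 at column 4.
(2,1) attacks row 8 at column 1 and diagonals 7.
(3,3) attacks row 8 at column 3 and diagonals 8.
(4,6) attacks row 8 at column 6 and diagonals 2.
(7,8) attacks row 8 at column 8 and diagonals 7, 9.
Attacked columns: {1, 2, 3, 4, 6, 7, 8, 9}. Safe: {5}.

1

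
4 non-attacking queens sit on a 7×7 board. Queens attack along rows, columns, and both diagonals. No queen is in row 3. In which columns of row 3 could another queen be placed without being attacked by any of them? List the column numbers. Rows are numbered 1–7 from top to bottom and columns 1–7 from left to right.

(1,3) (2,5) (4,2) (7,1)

columns 7

(1,3) attacks row 3 at column 3 and diagonals 1, 5.
(2,5) attacks row 3 at column 5 and diagonals 4, 6.
(4,2) attacks row 3 at column 2 and diagonals 1, 3.
(7,1) attacks row 3 at column 1 and diagonals 5.
Attacked columns: {1, 2, 3, 4, 5, 6}. Safe: {7}.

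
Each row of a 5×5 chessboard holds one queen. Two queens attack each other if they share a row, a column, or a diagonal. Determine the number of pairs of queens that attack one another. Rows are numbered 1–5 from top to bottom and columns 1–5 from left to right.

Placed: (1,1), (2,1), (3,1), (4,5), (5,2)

3

Same column: (1,1)–(2,1) (column 1); (1,1)–(3,1) (column 1); (2,1)–(3,1) (column 1).
Total attacking pairs: 3.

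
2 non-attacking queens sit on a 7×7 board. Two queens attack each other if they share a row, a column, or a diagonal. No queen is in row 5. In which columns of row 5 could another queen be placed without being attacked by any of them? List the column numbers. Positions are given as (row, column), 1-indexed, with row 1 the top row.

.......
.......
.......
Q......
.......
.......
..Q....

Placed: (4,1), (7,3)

columns 4, 6, 7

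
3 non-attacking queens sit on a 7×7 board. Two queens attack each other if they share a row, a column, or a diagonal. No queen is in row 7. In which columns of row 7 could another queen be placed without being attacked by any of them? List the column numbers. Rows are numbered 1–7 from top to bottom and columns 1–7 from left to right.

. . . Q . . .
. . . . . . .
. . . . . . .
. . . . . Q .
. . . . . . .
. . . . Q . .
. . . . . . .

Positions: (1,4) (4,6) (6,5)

columns 1, 2, 7

(1,4) attacks row 7 at column 4.
(4,6) attacks row 7 at column 6 and diagonals 3.
(6,5) attacks row 7 at column 5 and diagonals 4, 6.
Attacked columns: {3, 4, 5, 6}. Safe: {1, 2, 7}.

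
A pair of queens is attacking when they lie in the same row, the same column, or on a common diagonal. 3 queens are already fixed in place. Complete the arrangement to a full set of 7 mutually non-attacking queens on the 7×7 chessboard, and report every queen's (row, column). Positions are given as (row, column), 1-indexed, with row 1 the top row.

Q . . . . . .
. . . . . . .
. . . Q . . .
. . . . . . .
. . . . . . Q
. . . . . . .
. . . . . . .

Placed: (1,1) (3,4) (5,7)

Row 2: attacked by (1,1)→{1,2}; (3,4)→{3,4,5}; (5,7)→{4,7}. Safe: 6. Place at column 6.
Row 4: attacked by (1,1)→{1,4}; (2,6)→{4,6}; (3,4)→{3,4,5}; (5,7)→{6,7}. Safe: 2. Place at column 2.
Row 6: attacked by (1,1)→{1,6}; (2,6)→{2,6}; (3,4)→{1,4,7}; (4,2)→{2,4}; (5,7)→{6,7}. Safe: 3, 5. Place at column 5.
Row 7: attacked by (1,1)→{1,7}; (2,6)→{1,6}; (3,4)→{4}; (4,2)→{2,5}; (5,7)→{5,7}; (6,5)→{4,5,6}. Safe: 3. Place at column 3.
Columns [1, 6, 4, 2, 7, 5, 3], r−c [0, -4, -1, 2, -2, 1, 4], r+c [2, 8, 7, 6, 12, 11, 10] are all distinct, so no two queens attack.

(1,1) (2,6) (3,4) (4,2) (5,7) (6,5) (7,3)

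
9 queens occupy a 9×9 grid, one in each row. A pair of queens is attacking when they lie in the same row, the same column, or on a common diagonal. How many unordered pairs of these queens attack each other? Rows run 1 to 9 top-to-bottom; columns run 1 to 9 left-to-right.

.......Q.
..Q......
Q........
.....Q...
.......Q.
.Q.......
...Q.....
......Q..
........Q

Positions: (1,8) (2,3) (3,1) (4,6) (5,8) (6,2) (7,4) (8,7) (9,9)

1

Same column: (1,8)–(5,8) (column 8).
Total attacking pairs: 1.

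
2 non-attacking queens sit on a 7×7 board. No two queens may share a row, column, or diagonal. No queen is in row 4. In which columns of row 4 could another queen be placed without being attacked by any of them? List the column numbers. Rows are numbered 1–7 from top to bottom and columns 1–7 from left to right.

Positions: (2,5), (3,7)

(2,5) attacks row 4 at column 5 and diagonals 3, 7.
(3,7) attacks row 4 at column 7 and diagonals 6.
Attacked columns: {3, 5, 6, 7}. Safe: {1, 2, 4}.

columns 1, 2, 4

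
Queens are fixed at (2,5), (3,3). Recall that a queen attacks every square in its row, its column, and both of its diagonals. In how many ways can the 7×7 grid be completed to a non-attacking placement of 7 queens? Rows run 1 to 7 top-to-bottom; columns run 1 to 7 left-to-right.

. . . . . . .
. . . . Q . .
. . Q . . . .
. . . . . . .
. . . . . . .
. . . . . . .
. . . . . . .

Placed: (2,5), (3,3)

Branch on row 1: col 2 → 1; col 7 → 1.
Sum: 1 + 1 = 2.

2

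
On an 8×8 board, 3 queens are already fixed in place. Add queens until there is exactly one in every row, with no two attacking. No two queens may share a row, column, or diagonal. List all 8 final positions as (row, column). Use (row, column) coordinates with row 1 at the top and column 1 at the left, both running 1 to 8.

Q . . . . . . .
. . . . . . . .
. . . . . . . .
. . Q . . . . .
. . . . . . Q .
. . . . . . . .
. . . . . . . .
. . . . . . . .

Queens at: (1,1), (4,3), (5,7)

Row 2: attacked by (1,1)→{1,2}; (4,3)→{1,3,5}; (5,7)→{4,7}. Safe: 6, 8. Place at column 6.
Row 3: attacked by (1,1)→{1,3}; (2,6)→{5,6,7}; (4,3)→{2,3,4}; (5,7)→{5,7}. Safe: 8. Place at column 8.
Row 6: attacked by (1,1)→{1,6}; (2,6)→{2,6}; (3,8)→{5,8}; (4,3)→{1,3,5}; (5,7)→{6,7,8}. Safe: 4. Place at column 4.
Row 7: attacked by (1,1)→{1,7}; (2,6)→{1,6}; (3,8)→{4,8}; (4,3)→{3,6}; (5,7)→{5,7}; (6,4)→{3,4,5}. Safe: 2. Place at column 2.
Row 8: attacked by (1,1)→{1,8}; (2,6)→{6}; (3,8)→{3,8}; (4,3)→{3,7}; (5,7)→{4,7}; (6,4)→{2,4,6}; (7,2)→{1,2,3}. Safe: 5. Place at column 5.
Columns [1, 6, 8, 3, 7, 4, 2, 5], r−c [0, -4, -5, 1, -2, 2, 5, 3], r+c [2, 8, 11, 7, 12, 10, 9, 13] are all distinct, so no two queens attack.

(1,1) (2,6) (3,8) (4,3) (5,7) (6,4) (7,2) (8,5)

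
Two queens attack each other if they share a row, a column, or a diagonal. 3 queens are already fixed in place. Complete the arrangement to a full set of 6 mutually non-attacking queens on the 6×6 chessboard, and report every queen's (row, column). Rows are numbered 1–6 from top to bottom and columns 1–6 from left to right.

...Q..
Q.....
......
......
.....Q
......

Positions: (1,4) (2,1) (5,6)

(1,4) (2,1) (3,5) (4,2) (5,6) (6,3)

Row 3: attacked by (1,4)→{2,4,6}; (2,1)→{1,2}; (5,6)→{4,6}. Safe: 3, 5. Place at column 5.
Row 4: attacked by (1,4)→{1,4}; (2,1)→{1,3}; (3,5)→{4,5,6}; (5,6)→{5,6}. Safe: 2. Place at column 2.
Row 6: attacked by (1,4)→{4}; (2,1)→{1,5}; (3,5)→{2,5}; (4,2)→{2,4}; (5,6)→{5,6}. Safe: 3. Place at column 3.
Columns [4, 1, 5, 2, 6, 3], r−c [-3, 1, -2, 2, -1, 3], r+c [5, 3, 8, 6, 11, 9] are all distinct, so no two queens attack.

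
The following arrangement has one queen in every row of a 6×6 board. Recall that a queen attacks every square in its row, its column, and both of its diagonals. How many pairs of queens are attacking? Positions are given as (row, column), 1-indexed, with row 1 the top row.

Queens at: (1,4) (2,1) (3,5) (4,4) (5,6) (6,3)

2

Same column: (1,4)–(4,4) (column 4).
Same diagonal: (3,5)–(4,4) (|3−4| = |5−4| = 1).
Total attacking pairs: 2.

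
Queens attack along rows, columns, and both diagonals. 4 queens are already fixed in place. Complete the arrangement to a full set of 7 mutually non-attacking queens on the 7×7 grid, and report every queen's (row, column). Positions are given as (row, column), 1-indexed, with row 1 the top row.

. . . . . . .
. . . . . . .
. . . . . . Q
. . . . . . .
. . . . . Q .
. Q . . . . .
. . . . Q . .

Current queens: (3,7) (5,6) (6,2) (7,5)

(1,1) (2,4) (3,7) (4,3) (5,6) (6,2) (7,5)

Row 1: attacked by (3,7)→{5,7}; (5,6)→{2,6}; (6,2)→{2,7}; (7,5)→{5}. Safe: 1, 3, 4. Place at column 1.
Row 2: attacked by (1,1)→{1,2}; (3,7)→{6,7}; (5,6)→{3,6}; (6,2)→{2,6}; (7,5)→{5}. Safe: 4. Place at column 4.
Row 4: attacked by (1,1)→{1,4}; (2,4)→{2,4,6}; (3,7)→{6,7}; (5,6)→{5,6,7}; (6,2)→{2,4}; (7,5)→{2,5}. Safe: 3. Place at column 3.
Columns [1, 4, 7, 3, 6, 2, 5], r−c [0, -2, -4, 1, -1, 4, 2], r+c [2, 6, 10, 7, 11, 8, 12] are all distinct, so no two queens attack.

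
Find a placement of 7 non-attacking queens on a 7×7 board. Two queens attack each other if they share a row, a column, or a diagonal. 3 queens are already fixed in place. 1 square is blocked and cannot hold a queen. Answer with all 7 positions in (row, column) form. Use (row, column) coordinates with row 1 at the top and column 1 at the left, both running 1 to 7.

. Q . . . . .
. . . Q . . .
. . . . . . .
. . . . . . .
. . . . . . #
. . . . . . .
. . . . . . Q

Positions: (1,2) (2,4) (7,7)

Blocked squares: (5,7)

(1,2) (2,4) (3,6) (4,1) (5,3) (6,5) (7,7)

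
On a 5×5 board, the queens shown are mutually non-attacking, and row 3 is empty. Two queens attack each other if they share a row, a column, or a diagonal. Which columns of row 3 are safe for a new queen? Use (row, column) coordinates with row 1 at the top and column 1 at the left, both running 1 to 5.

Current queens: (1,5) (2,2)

columns 4

(1,5) attacks row 3 at column 5 and diagonals 3.
(2,2) attacks row 3 at column 2 and diagonals 1, 3.
Attacked columns: {1, 2, 3, 5}. Safe: {4}.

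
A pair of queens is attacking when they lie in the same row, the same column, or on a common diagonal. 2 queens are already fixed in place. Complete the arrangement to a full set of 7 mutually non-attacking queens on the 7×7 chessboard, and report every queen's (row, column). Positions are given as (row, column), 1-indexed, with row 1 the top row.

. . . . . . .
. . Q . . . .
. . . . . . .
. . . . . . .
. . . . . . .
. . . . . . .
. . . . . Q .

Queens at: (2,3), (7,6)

(1,1) (2,3) (3,5) (4,7) (5,2) (6,4) (7,6)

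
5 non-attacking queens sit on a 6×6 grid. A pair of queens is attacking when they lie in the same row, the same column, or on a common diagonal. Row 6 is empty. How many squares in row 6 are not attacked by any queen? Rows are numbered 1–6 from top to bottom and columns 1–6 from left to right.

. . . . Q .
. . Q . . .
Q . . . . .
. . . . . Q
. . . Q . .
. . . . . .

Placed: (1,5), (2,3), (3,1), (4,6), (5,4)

1

(1,5) attacks row 6 at column 5.
(2,3) attacks row 6 at column 3.
(3,1) attacks row 6 at column 1 and diagonals 4.
(4,6) attacks row 6 at column 6 and diagonals 4.
(5,4) attacks row 6 at column 4 and diagonals 3, 5.
Attacked columns: {1, 3, 4, 5, 6}. Safe: {2}.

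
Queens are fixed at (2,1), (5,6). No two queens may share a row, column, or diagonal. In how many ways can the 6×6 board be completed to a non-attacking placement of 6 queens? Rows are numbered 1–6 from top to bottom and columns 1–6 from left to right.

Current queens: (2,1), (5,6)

Branch on row 1: col 3 → 0; col 4 → 1; col 5 → 0.
Sum: 0 + 1 + 0 = 1.

1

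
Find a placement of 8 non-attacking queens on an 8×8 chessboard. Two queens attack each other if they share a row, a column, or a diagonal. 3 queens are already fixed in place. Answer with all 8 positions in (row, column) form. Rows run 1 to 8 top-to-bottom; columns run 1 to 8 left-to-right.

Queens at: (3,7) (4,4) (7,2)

Row 1: attacked by (3,7)→{5,7}; (4,4)→{1,4,7}; (7,2)→{2,8}. Safe: 3, 6. Place at column 6.
Row 2: attacked by (1,6)→{5,6,7}; (3,7)→{6,7,8}; (4,4)→{2,4,6}; (7,2)→{2,7}. Safe: 1, 3. Place at column 3.
Row 5: attacked by (1,6)→{2,6}; (2,3)→{3,6}; (3,7)→{5,7}; (4,4)→{3,4,5}; (7,2)→{2,4}. Safe: 1, 8. Place at column 1.
Row 6: attacked by (1,6)→{1,6}; (2,3)→{3,7}; (3,7)→{4,7}; (4,4)→{2,4,6}; (5,1)→{1,2}; (7,2)→{1,2,3}. Safe: 5, 8. Place at column 8.
Row 8: attacked by (1,6)→{6}; (2,3)→{3}; (3,7)→{2,7}; (4,4)→{4,8}; (5,1)→{1,4}; (6,8)→{6,8}; (7,2)→{1,2,3}. Safe: 5. Place at column 5.
Columns [6, 3, 7, 4, 1, 8, 2, 5], r−c [-5, -1, -4, 0, 4, -2, 5, 3], r+c [7, 5, 10, 8, 6, 14, 9, 13] are all distinct, so no two queens attack.

(1,6) (2,3) (3,7) (4,4) (5,1) (6,8) (7,2) (8,5)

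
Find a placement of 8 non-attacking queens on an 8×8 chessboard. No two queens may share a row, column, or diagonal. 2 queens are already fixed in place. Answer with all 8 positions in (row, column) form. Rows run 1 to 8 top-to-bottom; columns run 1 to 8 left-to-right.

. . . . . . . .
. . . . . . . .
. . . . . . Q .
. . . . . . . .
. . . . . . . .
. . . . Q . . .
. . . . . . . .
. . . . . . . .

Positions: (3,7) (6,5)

(1,6) (2,2) (3,7) (4,1) (5,3) (6,5) (7,8) (8,4)

Row 1: attacked by (3,7)→{5,7}; (6,5)→{5}. Safe: 1, 2, 3, 4, 6, 8. Place at column 6.
Row 2: attacked by (1,6)→{5,6,7}; (3,7)→{6,7,8}; (6,5)→{1,5}. Safe: 2, 3, 4. Place at column 2.
Row 4: attacked by (1,6)→{3,6}; (2,2)→{2,4}; (3,7)→{6,7,8}; (6,5)→{3,5,7}. Safe: 1. Place at column 1.
Row 5: attacked by (1,6)→{2,6}; (2,2)→{2,5}; (3,7)→{5,7}; (4,1)→{1,2}; (6,5)→{4,5,6}. Safe: 3, 8. Place at column 3.
Row 7: attacked by (1,6)→{6}; (2,2)→{2,7}; (3,7)→{3,7}; (4,1)→{1,4}; (5,3)→{1,3,5}; (6,5)→{4,5,6}. Safe: 8. Place at column 8.
Row 8: attacked by (1,6)→{6}; (2,2)→{2,8}; (3,7)→{2,7}; (4,1)→{1,5}; (5,3)→{3,6}; (6,5)→{3,5,7}; (7,8)→{7,8}. Safe: 4. Place at column 4.
Columns [6, 2, 7, 1, 3, 5, 8, 4], r−c [-5, 0, -4, 3, 2, 1, -1, 4], r+c [7, 4, 10, 5, 8, 11, 15, 12] are all distinct, so no two queens attack.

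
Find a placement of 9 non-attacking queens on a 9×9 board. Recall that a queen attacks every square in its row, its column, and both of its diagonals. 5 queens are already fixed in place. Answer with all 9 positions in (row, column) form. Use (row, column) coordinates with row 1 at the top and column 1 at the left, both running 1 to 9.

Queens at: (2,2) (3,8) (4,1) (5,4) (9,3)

Row 1: attacked by (2,2)→{1,2,3}; (3,8)→{6,8}; (4,1)→{1,4}; (5,4)→{4,8}; (9,3)→{3}. Safe: 5, 7, 9. Place at column 5.
Row 6: attacked by (1,5)→{5}; (2,2)→{2,6}; (3,8)→{5,8}; (4,1)→{1,3}; (5,4)→{3,4,5}; (9,3)→{3,6}. Safe: 7, 9. Place at column 7.
Row 7: attacked by (1,5)→{5}; (2,2)→{2,7}; (3,8)→{4,8}; (4,1)→{1,4}; (5,4)→{2,4,6}; (6,7)→{6,7,8}; (9,3)→{1,3,5}. Safe: 9. Place at column 9.
Row 8: attacked by (1,5)→{5}; (2,2)→{2,8}; (3,8)→{3,8}; (4,1)→{1,5}; (5,4)→{1,4,7}; (6,7)→{5,7,9}; (7,9)→{8,9}; (9,3)→{2,3,4}. Safe: 6. Place at column 6.
Columns [5, 2, 8, 1, 4, 7, 9, 6, 3], r−c [-4, 0, -5, 3, 1, -1, -2, 2, 6], r+c [6, 4, 11, 5, 9, 13, 16, 14, 12] are all distinct, so no two queens attack.

(1,5) (2,2) (3,8) (4,1) (5,4) (6,7) (7,9) (8,6) (9,3)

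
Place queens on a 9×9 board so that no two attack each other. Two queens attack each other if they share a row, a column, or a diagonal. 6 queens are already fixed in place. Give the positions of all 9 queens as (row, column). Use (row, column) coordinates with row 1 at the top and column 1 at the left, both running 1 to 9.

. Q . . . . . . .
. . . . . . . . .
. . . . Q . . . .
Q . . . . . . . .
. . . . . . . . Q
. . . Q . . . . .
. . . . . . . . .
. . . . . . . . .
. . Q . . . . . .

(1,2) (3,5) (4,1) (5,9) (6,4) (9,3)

(1,2) (2,7) (3,5) (4,1) (5,9) (6,4) (7,6) (8,8) (9,3)

Row 2: attacked by (1,2)→{1,2,3}; (3,5)→{4,5,6}; (4,1)→{1,3}; (5,9)→{6,9}; (6,4)→{4,8}; (9,3)→{3}. Safe: 7. Place at column 7.
Row 7: attacked by (1,2)→{2,8}; (2,7)→{2,7}; (3,5)→{1,5,9}; (4,1)→{1,4}; (5,9)→{7,9}; (6,4)→{3,4,5}; (9,3)→{1,3,5}. Safe: 6. Place at column 6.
Row 8: attacked by (1,2)→{2,9}; (2,7)→{1,7}; (3,5)→{5}; (4,1)→{1,5}; (5,9)→{6,9}; (6,4)→{2,4,6}; (7,6)→{5,6,7}; (9,3)→{2,3,4}. Safe: 8. Place at column 8.
Columns [2, 7, 5, 1, 9, 4, 6, 8, 3], r−c [-1, -5, -2, 3, -4, 2, 1, 0, 6], r+c [3, 9, 8, 5, 14, 10, 13, 16, 12] are all distinct, so no two queens attack.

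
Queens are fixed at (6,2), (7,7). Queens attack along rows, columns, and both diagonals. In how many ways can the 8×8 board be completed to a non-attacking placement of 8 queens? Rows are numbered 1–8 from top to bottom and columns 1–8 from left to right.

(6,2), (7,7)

5

Branch on row 1: col 3 → 0; col 4 → 1; col 5 → 1; col 6 → 2; col 8 → 1.
Sum: 0 + 1 + 1 + 2 + 1 = 5.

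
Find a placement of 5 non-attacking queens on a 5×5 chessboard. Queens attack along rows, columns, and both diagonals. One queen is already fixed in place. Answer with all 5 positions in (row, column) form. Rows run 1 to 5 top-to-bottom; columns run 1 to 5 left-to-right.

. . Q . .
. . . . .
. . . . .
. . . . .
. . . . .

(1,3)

(1,3) (2,1) (3,4) (4,2) (5,5)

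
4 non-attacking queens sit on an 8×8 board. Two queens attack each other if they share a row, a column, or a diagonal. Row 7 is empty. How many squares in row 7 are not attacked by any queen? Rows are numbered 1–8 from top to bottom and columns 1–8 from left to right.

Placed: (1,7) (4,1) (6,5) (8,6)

(1,7) attacks row 7 at column 7 and diagonals 1.
(4,1) attacks row 7 at column 1 and diagonals 4.
(6,5) attacks row 7 at column 5 and diagonals 4, 6.
(8,6) attacks row 7 at column 6 and diagonals 5, 7.
Attacked columns: {1, 4, 5, 6, 7}. Safe: {2, 3, 8}.

3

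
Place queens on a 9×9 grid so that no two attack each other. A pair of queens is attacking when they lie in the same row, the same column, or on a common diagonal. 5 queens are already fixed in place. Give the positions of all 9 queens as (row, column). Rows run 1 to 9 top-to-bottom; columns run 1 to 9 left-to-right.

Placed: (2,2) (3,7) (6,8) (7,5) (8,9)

(1,4) (2,2) (3,7) (4,3) (5,1) (6,8) (7,5) (8,9) (9,6)

Row 1: attacked by (2,2)→{1,2,3}; (3,7)→{5,7,9}; (6,8)→{3,8}; (7,5)→{5}; (8,9)→{2,9}. Safe: 4, 6. Place at column 4.
Row 4: attacked by (1,4)→{1,4,7}; (2,2)→{2,4}; (3,7)→{6,7,8}; (6,8)→{6,8}; (7,5)→{2,5,8}; (8,9)→{5,9}. Safe: 3. Place at column 3.
Row 5: attacked by (1,4)→{4,8}; (2,2)→{2,5}; (3,7)→{5,7,9}; (4,3)→{2,3,4}; (6,8)→{7,8,9}; (7,5)→{3,5,7}; (8,9)→{6,9}. Safe: 1. Place at column 1.
Row 9: attacked by (1,4)→{4}; (2,2)→{2,9}; (3,7)→{1,7}; (4,3)→{3,8}; (5,1)→{1,5}; (6,8)→{5,8}; (7,5)→{3,5,7}; (8,9)→{8,9}. Safe: 6. Place at column 6.
Columns [4, 2, 7, 3, 1, 8, 5, 9, 6], r−c [-3, 0, -4, 1, 4, -2, 2, -1, 3], r+c [5, 4, 10, 7, 6, 14, 12, 17, 15] are all distinct, so no two queens attack.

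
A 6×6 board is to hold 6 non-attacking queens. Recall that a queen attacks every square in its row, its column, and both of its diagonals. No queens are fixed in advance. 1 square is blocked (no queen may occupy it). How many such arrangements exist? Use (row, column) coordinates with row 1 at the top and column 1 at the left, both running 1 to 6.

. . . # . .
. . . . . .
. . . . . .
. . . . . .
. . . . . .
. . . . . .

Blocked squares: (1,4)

Branch on row 1: col 1 → 0; col 2 → 1; col 3 → 1; col 5 → 1; col 6 → 0.
Sum: 0 + 1 + 1 + 1 + 0 = 3.

3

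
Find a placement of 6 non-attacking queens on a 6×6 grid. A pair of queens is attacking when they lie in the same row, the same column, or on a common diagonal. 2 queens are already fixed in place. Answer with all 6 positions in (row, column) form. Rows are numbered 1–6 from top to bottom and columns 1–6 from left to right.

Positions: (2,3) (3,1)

Row 1: attacked by (2,3)→{2,3,4}; (3,1)→{1,3}. Safe: 5, 6. Place at column 5.
Row 4: attacked by (1,5)→{2,5}; (2,3)→{1,3,5}; (3,1)→{1,2}. Safe: 4, 6. Place at column 6.
Row 5: attacked by (1,5)→{1,5}; (2,3)→{3,6}; (3,1)→{1,3}; (4,6)→{5,6}. Safe: 2, 4. Place at column 4.
Row 6: attacked by (1,5)→{5}; (2,3)→{3}; (3,1)→{1,4}; (4,6)→{4,6}; (5,4)→{3,4,5}. Safe: 2. Place at column 2.
Columns [5, 3, 1, 6, 4, 2], r−c [-4, -1, 2, -2, 1, 4], r+c [6, 5, 4, 10, 9, 8] are all distinct, so no two queens attack.

(1,5) (2,3) (3,1) (4,6) (5,4) (6,2)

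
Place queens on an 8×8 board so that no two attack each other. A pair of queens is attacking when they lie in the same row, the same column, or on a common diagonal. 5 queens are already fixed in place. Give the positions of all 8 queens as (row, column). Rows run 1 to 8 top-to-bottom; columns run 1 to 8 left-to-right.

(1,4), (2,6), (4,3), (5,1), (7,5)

Row 3: attacked by (1,4)→{2,4,6}; (2,6)→{5,6,7}; (4,3)→{2,3,4}; (5,1)→{1,3}; (7,5)→{1,5}. Safe: 8. Place at column 8.
Row 6: attacked by (1,4)→{4}; (2,6)→{2,6}; (3,8)→{5,8}; (4,3)→{1,3,5}; (5,1)→{1,2}; (7,5)→{4,5,6}. Safe: 7. Place at column 7.
Row 8: attacked by (1,4)→{4}; (2,6)→{6}; (3,8)→{3,8}; (4,3)→{3,7}; (5,1)→{1,4}; (6,7)→{5,7}; (7,5)→{4,5,6}. Safe: 2. Place at column 2.
Columns [4, 6, 8, 3, 1, 7, 5, 2], r−c [-3, -4, -5, 1, 4, -1, 2, 6], r+c [5, 8, 11, 7, 6, 13, 12, 10] are all distinct, so no two queens attack.

(1,4) (2,6) (3,8) (4,3) (5,1) (6,7) (7,5) (8,2)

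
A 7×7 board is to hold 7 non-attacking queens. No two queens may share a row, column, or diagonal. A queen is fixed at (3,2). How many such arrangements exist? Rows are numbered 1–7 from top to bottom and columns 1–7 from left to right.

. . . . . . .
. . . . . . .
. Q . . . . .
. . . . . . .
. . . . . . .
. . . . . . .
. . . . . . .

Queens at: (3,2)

6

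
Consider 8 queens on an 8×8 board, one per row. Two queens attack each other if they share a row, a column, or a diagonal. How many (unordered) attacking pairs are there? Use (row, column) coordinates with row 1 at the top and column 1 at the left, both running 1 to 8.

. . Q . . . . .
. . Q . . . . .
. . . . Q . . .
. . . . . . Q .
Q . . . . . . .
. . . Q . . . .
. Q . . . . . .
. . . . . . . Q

2

Same column: (1,3)–(2,3) (column 3).
Same diagonal: (1,3)–(3,5) (|1−3| = |3−5| = 2).
Total attacking pairs: 2.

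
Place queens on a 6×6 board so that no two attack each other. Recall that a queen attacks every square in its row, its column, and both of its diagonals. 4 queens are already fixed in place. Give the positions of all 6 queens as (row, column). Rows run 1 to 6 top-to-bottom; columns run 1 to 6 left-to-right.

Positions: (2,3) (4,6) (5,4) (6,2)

(1,5) (2,3) (3,1) (4,6) (5,4) (6,2)

Row 1: attacked by (2,3)→{2,3,4}; (4,6)→{3,6}; (5,4)→{4}; (6,2)→{2}. Safe: 1, 5. Place at column 5.
Row 3: attacked by (1,5)→{3,5}; (2,3)→{2,3,4}; (4,6)→{5,6}; (5,4)→{2,4,6}; (6,2)→{2,5}. Safe: 1. Place at column 1.
Columns [5, 3, 1, 6, 4, 2], r−c [-4, -1, 2, -2, 1, 4], r+c [6, 5, 4, 10, 9, 8] are all distinct, so no two queens attack.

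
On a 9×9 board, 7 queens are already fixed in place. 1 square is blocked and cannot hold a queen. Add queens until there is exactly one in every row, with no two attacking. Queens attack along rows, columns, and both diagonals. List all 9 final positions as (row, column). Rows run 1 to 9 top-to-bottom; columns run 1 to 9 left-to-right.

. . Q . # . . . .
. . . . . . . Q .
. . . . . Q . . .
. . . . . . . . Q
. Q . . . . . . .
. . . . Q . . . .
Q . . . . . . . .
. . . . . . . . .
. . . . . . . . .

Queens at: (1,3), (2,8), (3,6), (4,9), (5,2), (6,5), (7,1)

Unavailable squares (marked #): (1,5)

Row 8: attacked by (1,3)→{3}; (2,8)→{2,8}; (3,6)→{1,6}; (4,9)→{5,9}; (5,2)→{2,5}; (6,5)→{3,5,7}; (7,1)→{1,2}. Safe: 4. Place at column 4.
Row 9: attacked by (1,3)→{3}; (2,8)→{1,8}; (3,6)→{6}; (4,9)→{4,9}; (5,2)→{2,6}; (6,5)→{2,5,8}; (7,1)→{1,3}; (8,4)→{3,4,5}. Safe: 7. Place at column 7.
Columns [3, 8, 6, 9, 2, 5, 1, 4, 7], r−c [-2, -6, -3, -5, 3, 1, 6, 4, 2], r+c [4, 10, 9, 13, 7, 11, 8, 12, 16] are all distinct, so no two queens attack.

(1,3) (2,8) (3,6) (4,9) (5,2) (6,5) (7,1) (8,4) (9,7)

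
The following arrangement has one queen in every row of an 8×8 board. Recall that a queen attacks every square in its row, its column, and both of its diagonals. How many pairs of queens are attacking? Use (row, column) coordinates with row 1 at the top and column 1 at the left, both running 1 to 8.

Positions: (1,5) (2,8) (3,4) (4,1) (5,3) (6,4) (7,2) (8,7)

3

Same column: (3,4)–(6,4) (column 4).
Same diagonal: (2,8)–(6,4) (|2−6| = |8−4| = 4); (5,3)–(6,4) (|5−6| = |3−4| = 1).
Total attacking pairs: 3.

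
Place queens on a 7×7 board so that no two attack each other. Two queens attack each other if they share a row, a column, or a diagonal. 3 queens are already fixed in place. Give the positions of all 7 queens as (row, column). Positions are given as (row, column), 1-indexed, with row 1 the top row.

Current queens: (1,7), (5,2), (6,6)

Row 2: attacked by (1,7)→{6,7}; (5,2)→{2,5}; (6,6)→{2,6}. Safe: 1, 3, 4. Place at column 4.
Row 3: attacked by (1,7)→{5,7}; (2,4)→{3,4,5}; (5,2)→{2,4}; (6,6)→{3,6}. Safe: 1. Place at column 1.
Row 4: attacked by (1,7)→{4,7}; (2,4)→{2,4,6}; (3,1)→{1,2}; (5,2)→{1,2,3}; (6,6)→{4,6}. Safe: 5. Place at column 5.
Row 7: attacked by (1,7)→{1,7}; (2,4)→{4}; (3,1)→{1,5}; (4,5)→{2,5}; (5,2)→{2,4}; (6,6)→{5,6,7}. Safe: 3. Place at column 3.
Columns [7, 4, 1, 5, 2, 6, 3], r−c [-6, -2, 2, -1, 3, 0, 4], r+c [8, 6, 4, 9, 7, 12, 10] are all distinct, so no two queens attack.

(1,7) (2,4) (3,1) (4,5) (5,2) (6,6) (7,3)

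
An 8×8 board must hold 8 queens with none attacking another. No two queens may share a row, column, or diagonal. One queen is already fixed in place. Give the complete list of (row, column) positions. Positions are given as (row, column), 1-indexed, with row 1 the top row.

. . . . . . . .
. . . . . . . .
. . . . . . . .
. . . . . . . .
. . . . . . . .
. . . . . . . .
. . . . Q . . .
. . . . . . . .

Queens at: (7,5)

(1,4) (2,2) (3,8) (4,6) (5,1) (6,3) (7,5) (8,7)

Row 1: attacked by (7,5)→{5}. Safe: 1, 2, 3, 4, 6, 7, 8. Place at column 4.
Row 2: attacked by (1,4)→{3,4,5}; (7,5)→{5}. Safe: 1, 2, 6, 7, 8. Place at column 2.
Row 3: attacked by (1,4)→{2,4,6}; (2,2)→{1,2,3}; (7,5)→{1,5}. Safe: 7, 8. Place at column 8.
Row 4: attacked by (1,4)→{1,4,7}; (2,2)→{2,4}; (3,8)→{7,8}; (7,5)→{2,5,8}. Safe: 3, 6. Place at column 6.
Row 5: attacked by (1,4)→{4,8}; (2,2)→{2,5}; (3,8)→{6,8}; (4,6)→{5,6,7}; (7,5)→{3,5,7}. Safe: 1. Place at column 1.
Row 6: attacked by (1,4)→{4}; (2,2)→{2,6}; (3,8)→{5,8}; (4,6)→{4,6,8}; (5,1)→{1,2}; (7,5)→{4,5,6}. Safe: 3, 7. Place at column 3.
Row 8: attacked by (1,4)→{4}; (2,2)→{2,8}; (3,8)→{3,8}; (4,6)→{2,6}; (5,1)→{1,4}; (6,3)→{1,3,5}; (7,5)→{4,5,6}. Safe: 7. Place at column 7.
Columns [4, 2, 8, 6, 1, 3, 5, 7], r−c [-3, 0, -5, -2, 4, 3, 2, 1], r+c [5, 4, 11, 10, 6, 9, 12, 15] are all distinct, so no two queens attack.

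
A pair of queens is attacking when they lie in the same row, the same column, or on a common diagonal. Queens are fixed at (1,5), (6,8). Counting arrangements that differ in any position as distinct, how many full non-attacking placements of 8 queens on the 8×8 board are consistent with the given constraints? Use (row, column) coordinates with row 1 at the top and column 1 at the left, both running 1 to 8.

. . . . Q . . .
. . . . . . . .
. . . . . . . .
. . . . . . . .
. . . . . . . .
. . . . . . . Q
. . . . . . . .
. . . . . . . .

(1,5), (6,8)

Branch on row 2: col 1 → 0; col 2 → 1; col 3 → 1; col 7 → 2.
Sum: 0 + 1 + 1 + 2 = 4.

4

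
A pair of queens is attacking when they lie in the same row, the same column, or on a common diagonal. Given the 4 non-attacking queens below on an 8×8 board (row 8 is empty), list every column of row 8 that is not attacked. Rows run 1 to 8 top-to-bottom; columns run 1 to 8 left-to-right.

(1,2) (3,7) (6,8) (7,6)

columns 1, 3, 4

(1,2) attacks row 8 at column 2.
(3,7) attacks row 8 at column 7 and diagonals 2.
(6,8) attacks row 8 at column 8 and diagonals 6.
(7,6) attacks row 8 at column 6 and diagonals 5, 7.
Attacked columns: {2, 5, 6, 7, 8}. Safe: {1, 3, 4}.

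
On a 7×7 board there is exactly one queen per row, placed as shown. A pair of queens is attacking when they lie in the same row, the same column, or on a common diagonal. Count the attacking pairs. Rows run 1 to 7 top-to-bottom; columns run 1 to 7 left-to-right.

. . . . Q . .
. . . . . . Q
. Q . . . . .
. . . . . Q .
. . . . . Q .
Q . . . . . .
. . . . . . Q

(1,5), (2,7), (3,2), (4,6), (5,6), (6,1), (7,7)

Same column: (2,7)–(7,7) (column 7); (4,6)–(5,6) (column 6).
Total attacking pairs: 2.

2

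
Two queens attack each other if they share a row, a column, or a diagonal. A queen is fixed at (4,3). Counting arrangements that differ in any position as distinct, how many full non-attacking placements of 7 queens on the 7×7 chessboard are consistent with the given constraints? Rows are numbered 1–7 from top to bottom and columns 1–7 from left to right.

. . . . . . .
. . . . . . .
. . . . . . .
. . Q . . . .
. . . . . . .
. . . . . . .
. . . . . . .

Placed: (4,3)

4

Branch on row 1: col 1 → 1; col 2 → 1; col 4 → 1; col 5 → 1; col 7 → 0.
Sum: 1 + 1 + 1 + 1 + 0 = 4.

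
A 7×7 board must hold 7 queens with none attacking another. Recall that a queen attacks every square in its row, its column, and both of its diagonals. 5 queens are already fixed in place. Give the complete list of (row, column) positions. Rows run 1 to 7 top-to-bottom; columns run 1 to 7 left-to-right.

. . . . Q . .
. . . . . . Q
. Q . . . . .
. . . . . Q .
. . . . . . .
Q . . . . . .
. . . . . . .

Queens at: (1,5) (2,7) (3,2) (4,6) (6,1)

(1,5) (2,7) (3,2) (4,6) (5,3) (6,1) (7,4)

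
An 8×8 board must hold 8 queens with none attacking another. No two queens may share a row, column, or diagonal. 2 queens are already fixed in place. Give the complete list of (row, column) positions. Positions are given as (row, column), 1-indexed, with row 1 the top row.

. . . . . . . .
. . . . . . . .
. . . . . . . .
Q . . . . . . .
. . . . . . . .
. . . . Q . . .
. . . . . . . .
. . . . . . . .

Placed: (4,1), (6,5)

Row 1: attacked by (4,1)→{1,4}; (6,5)→{5}. Safe: 2, 3, 6, 7, 8. Place at column 6.
Row 2: attacked by (1,6)→{5,6,7}; (4,1)→{1,3}; (6,5)→{1,5}. Safe: 2, 4, 8. Place at column 2.
Row 3: attacked by (1,6)→{4,6,8}; (2,2)→{1,2,3}; (4,1)→{1,2}; (6,5)→{2,5,8}. Safe: 7. Place at column 7.
Row 5: attacked by (1,6)→{2,6}; (2,2)→{2,5}; (3,7)→{5,7}; (4,1)→{1,2}; (6,5)→{4,5,6}. Safe: 3, 8. Place at column 3.
Row 7: attacked by (1,6)→{6}; (2,2)→{2,7}; (3,7)→{3,7}; (4,1)→{1,4}; (5,3)→{1,3,5}; (6,5)→{4,5,6}. Safe: 8. Place at column 8.
Row 8: attacked by (1,6)→{6}; (2,2)→{2,8}; (3,7)→{2,7}; (4,1)→{1,5}; (5,3)→{3,6}; (6,5)→{3,5,7}; (7,8)→{7,8}. Safe: 4. Place at column 4.
Columns [6, 2, 7, 1, 3, 5, 8, 4], r−c [-5, 0, -4, 3, 2, 1, -1, 4], r+c [7, 4, 10, 5, 8, 11, 15, 12] are all distinct, so no two queens attack.

(1,6) (2,2) (3,7) (4,1) (5,3) (6,5) (7,8) (8,4)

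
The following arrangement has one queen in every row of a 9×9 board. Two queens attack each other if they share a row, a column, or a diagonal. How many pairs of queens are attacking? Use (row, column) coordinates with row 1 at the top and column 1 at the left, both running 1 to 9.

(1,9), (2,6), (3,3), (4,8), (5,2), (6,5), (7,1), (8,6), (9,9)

Same column: (1,9)–(9,9) (column 9); (2,6)–(8,6) (column 6).
Same diagonal: (2,6)–(4,8) (|2−4| = |6−8| = 2); (2,6)–(7,1) (|2−7| = |6−1| = 5); (3,3)–(9,9) (|3−9| = |3−9| = 6).
Total attacking pairs: 5.

5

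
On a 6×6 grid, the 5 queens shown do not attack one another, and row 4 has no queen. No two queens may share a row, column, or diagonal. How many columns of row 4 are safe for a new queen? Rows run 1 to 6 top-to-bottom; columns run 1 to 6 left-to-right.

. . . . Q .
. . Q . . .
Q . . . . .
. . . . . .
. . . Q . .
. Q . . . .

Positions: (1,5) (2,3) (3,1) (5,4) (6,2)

(1,5) attacks row 4 at column 5 and diagonals 2.
(2,3) attacks row 4 at column 3 and diagonals 1, 5.
(3,1) attacks row 4 at column 1 and diagonals 2.
(5,4) attacks row 4 at column 4 and diagonals 3, 5.
(6,2) attacks row 4 at column 2 and diagonals 4.
Attacked columns: {1, 2, 3, 4, 5}. Safe: {6}.

1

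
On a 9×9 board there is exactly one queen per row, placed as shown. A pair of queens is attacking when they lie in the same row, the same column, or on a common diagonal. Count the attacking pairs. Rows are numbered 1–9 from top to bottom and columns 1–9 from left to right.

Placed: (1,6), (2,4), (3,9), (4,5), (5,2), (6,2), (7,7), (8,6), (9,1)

4

Same column: (1,6)–(8,6) (column 6); (5,2)–(6,2) (column 2).
Same diagonal: (1,6)–(5,2) (|1−5| = |6−2| = 4); (7,7)–(8,6) (|7−8| = |7−6| = 1).
Total attacking pairs: 4.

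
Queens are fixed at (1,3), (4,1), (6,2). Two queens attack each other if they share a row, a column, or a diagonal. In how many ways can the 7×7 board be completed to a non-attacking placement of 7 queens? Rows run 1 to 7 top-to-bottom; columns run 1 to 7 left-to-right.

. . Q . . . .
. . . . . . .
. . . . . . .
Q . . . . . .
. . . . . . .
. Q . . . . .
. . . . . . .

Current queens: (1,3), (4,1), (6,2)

1

Branch on row 2: col 5 → 0; col 7 → 1.
Sum: 0 + 1 = 1.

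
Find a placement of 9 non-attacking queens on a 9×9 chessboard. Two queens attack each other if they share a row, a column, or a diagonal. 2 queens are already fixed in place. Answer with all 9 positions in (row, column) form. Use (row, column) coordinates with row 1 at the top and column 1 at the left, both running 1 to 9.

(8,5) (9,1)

Row 1: attacked by (8,5)→{5}; (9,1)→{1,9}. Safe: 2, 3, 4, 6, 7, 8. Place at column 7.
Row 2: attacked by (1,7)→{6,7,8}; (8,5)→{5}; (9,1)→{1,8}. Safe: 2, 3, 4, 9. Place at column 3.
Row 3: attacked by (1,7)→{5,7,9}; (2,3)→{2,3,4}; (8,5)→{5}; (9,1)→{1,7}. Safe: 6, 8. Place at column 8.
Row 4: attacked by (1,7)→{4,7}; (2,3)→{1,3,5}; (3,8)→{7,8,9}; (8,5)→{1,5,9}; (9,1)→{1,6}. Safe: 2. Place at column 2.
Row 5: attacked by (1,7)→{3,7}; (2,3)→{3,6}; (3,8)→{6,8}; (4,2)→{1,2,3}; (8,5)→{2,5,8}; (9,1)→{1,5}. Safe: 4, 9. Place at column 4.
Row 6: attacked by (1,7)→{2,7}; (2,3)→{3,7}; (3,8)→{5,8}; (4,2)→{2,4}; (5,4)→{3,4,5}; (8,5)→{3,5,7}; (9,1)→{1,4}. Safe: 6, 9. Place at column 6.
Row 7: attacked by (1,7)→{1,7}; (2,3)→{3,8}; (3,8)→{4,8}; (4,2)→{2,5}; (5,4)→{2,4,6}; (6,6)→{5,6,7}; (8,5)→{4,5,6}; (9,1)→{1,3}. Safe: 9. Place at column 9.
Columns [7, 3, 8, 2, 4, 6, 9, 5, 1], r−c [-6, -1, -5, 2, 1, 0, -2, 3, 8], r+c [8, 5, 11, 6, 9, 12, 16, 13, 10] are all distinct, so no two queens attack.

(1,7) (2,3) (3,8) (4,2) (5,4) (6,6) (7,9) (8,5) (9,1)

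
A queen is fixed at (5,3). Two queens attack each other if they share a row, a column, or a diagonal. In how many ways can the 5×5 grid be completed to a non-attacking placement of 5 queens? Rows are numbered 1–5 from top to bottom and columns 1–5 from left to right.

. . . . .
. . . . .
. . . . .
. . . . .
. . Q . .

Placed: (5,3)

Branch on row 1: col 1 → 1; col 2 → 0; col 4 → 0; col 5 → 1.
Sum: 1 + 0 + 0 + 1 = 2.

2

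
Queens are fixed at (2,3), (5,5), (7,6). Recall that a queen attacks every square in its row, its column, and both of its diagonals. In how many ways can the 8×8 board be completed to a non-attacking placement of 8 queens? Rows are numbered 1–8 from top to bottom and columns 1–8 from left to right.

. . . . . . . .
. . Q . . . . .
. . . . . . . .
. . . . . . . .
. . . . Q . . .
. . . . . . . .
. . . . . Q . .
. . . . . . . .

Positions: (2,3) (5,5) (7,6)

1

Branch on row 1: col 7 → 1; col 8 → 0.
Sum: 1 + 0 = 1.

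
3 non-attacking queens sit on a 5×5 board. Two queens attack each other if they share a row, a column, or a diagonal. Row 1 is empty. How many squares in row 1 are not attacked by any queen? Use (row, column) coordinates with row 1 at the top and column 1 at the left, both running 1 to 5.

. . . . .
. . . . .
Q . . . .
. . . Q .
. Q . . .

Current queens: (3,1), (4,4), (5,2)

(3,1) attacks row 1 at column 1 and diagonals 3.
(4,4) attacks row 1 at column 4 and diagonals 1.
(5,2) attacks row 1 at column 2.
Attacked columns: {1, 2, 3, 4}. Safe: {5}.

1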